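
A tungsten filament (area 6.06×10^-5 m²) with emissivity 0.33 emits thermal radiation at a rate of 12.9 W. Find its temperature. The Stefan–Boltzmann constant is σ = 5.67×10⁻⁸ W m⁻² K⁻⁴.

From P = εσAT⁴, T = (P / εσA)^(1/4) = (12.9 / (0.33 × 5.67×10⁻⁸ × 6.06×10^-5))^(1/4).
T = (1.14×10^13)^(1/4) = 1840 K.

T ≈ 1840 K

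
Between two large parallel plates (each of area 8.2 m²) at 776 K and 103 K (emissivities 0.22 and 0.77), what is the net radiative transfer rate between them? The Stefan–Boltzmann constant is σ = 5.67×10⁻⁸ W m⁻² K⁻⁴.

Q ≈ 34800 W

For two large parallel gray plates, q = σ(T₁⁴ − T₂⁴) / (1/ε₁ + 1/ε₂ − 1).
1/ε₁ + 1/ε₂ − 1 = 1/0.22 + 1/0.77 − 1 = 4.844.
T₁⁴ − T₂⁴ = 3.63×10^11 − 1.13×10^8 = 3.63×10^11 K⁴.
q = 5.67×10⁻⁸ × 3.63×10^11 / 4.844 = 4240 W/m².
Q = q·A = 4240 × 8.2 = 34800 W.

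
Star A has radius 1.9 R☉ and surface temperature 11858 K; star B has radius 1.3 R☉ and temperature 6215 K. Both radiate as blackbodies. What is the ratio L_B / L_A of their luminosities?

L_B/L_A ≈ 0.0353

L = 4πR²σT⁴ ∝ R²T⁴, so L_B/L_A = (1.3/1.9)² × (6215/11858)⁴ = 0.468 × 0.0755 = 0.0353.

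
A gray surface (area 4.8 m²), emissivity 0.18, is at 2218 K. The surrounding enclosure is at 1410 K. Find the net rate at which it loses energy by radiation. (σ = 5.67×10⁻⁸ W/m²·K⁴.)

Q ≈ 9.92×10^5 W

Q = εσA(T⁴ − T_s⁴). T⁴ − T_s⁴ = (2218)⁴ − (1410)⁴ = 2.42×10^13 − 3.95×10^12 = 2.02×10^13 K⁴.
Q = 0.18 × 5.67×10⁻⁸ × 4.80 × 2.02×10^13 = 9.92×10^5 W.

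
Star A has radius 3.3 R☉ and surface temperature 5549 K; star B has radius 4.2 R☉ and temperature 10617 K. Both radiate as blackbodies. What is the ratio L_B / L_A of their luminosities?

L_B/L_A ≈ 21.7

L = 4πR²σT⁴ ∝ R²T⁴, so L_B/L_A = (4.2/3.3)² × (10617/5549)⁴ = 1.62 × 13.4 = 21.7.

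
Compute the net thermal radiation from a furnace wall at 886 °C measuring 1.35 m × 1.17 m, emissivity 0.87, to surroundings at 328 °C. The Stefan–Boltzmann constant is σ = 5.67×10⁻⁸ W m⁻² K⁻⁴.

Q ≈ 1.30×10^5 W

A = 1.35 × 1.17 = 1.58 m².
Convert: 886 °C = 1159 K; 328 °C = 601 K.
Q = εσA(T⁴ − T_s⁴). T⁴ − T_s⁴ = (1159)⁴ − (601)⁴ = 1.80×10^12 − 1.30×10^11 = 1.67×10^12 K⁴.
Q = 0.87 × 5.67×10⁻⁸ × 1.58 × 1.67×10^12 = 1.30×10^5 W.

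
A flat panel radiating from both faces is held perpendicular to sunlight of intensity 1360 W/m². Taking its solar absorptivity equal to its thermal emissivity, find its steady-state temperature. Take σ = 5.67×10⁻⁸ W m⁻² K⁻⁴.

T ≈ 331 K

Absorbed flux αS = emitted flux 2εσT⁴ per unit area; with α = ε this gives T = (S/2σ)^(1/4).
T = (1360 / (2 × 5.67×10⁻⁸))^(1/4) = (1.20×10^10)^(1/4).
T = 331 K.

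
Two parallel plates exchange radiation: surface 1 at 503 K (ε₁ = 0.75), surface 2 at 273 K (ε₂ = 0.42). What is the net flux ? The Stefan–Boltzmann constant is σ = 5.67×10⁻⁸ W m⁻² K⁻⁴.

For two large parallel gray plates, q = σ(T₁⁴ − T₂⁴) / (1/ε₁ + 1/ε₂ − 1).
1/ε₁ + 1/ε₂ − 1 = 1/0.75 + 1/0.42 − 1 = 2.714.
T₁⁴ − T₂⁴ = 6.40×10^10 − 5.55×10^9 = 5.85×10^10 K⁴.
q = 5.67×10⁻⁸ × 5.85×10^10 / 2.714 = 1220 W/m².

q ≈ 1220 W/m²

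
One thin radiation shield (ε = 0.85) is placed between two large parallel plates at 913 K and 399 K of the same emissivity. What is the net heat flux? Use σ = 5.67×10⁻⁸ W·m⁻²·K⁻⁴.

Each of the 2 gaps contributes resistance (2/ε − 1) = 2/0.85 − 1 = 1.353; total = 2.706.
q = σ(T₁⁴ − T₂⁴) / 2.706 = 5.67×10⁻⁸ × 6.69×10^11 / 2.706 = 14000 W/m².

q ≈ 14000 W/m²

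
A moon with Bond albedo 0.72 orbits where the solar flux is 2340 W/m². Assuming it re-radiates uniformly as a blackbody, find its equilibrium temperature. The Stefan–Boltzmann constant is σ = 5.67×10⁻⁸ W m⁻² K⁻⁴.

T ≈ 232 K

Power absorbed = (1−a)S·πR²; power emitted = 4πR²σT⁴. Equating and cancelling πR²:
T = ((1−a)S / 4σ)^(1/4) = (655 / (4 × 5.67×10⁻⁸))^(1/4) = (2.89×10^9)^(1/4).
T = 232 K.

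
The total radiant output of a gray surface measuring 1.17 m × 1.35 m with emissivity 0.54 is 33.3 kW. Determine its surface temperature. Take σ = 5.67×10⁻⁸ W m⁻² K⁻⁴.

A = 1.17 × 1.35 = 1.58 m².
From P = εσAT⁴, T = (P / εσA)^(1/4) = (33300 / (0.54 × 5.67×10⁻⁸ × 1.58))^(1/4).
T = (6.89×10^11)^(1/4) = 911 K.

T ≈ 911 K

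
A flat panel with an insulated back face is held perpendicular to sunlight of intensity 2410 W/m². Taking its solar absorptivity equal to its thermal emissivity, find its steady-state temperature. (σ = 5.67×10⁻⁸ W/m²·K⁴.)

Absorbed flux αS = emitted flux εσT⁴ (one radiating face); with α = ε, T = (S/σ)^(1/4).
T = (2410 / 5.67×10⁻⁸)^(1/4) = (4.25×10^10)^(1/4).
T = 454 K.

T ≈ 454 K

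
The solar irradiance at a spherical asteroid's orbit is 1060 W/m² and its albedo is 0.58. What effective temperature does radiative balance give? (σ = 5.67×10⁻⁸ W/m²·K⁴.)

T ≈ 210 K

Power absorbed = (1−a)S·πR²; power emitted = 4πR²σT⁴. Equating and cancelling πR²:
T = ((1−a)S / 4σ)^(1/4) = (445 / (4 × 5.67×10⁻⁸))^(1/4) = (1.96×10^9)^(1/4).
T = 210 K.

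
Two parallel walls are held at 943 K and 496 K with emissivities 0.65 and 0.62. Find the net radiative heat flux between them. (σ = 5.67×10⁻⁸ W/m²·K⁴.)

q ≈ 19200 W/m²

For two large parallel gray plates, q = σ(T₁⁴ − T₂⁴) / (1/ε₁ + 1/ε₂ − 1).
1/ε₁ + 1/ε₂ − 1 = 1/0.65 + 1/0.62 − 1 = 2.151.
T₁⁴ − T₂⁴ = 7.91×10^11 − 6.05×10^10 = 7.30×10^11 K⁴.
q = 5.67×10⁻⁸ × 7.30×10^11 / 2.151 = 19200 W/m².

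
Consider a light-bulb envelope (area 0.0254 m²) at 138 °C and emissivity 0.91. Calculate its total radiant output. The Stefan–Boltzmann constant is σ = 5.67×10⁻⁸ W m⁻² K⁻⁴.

P ≈ 37.4 W

138 °C = 411 K.
P = εσAT⁴ = 0.91 × 5.67×10⁻⁸ × 0.0254 × (411)⁴ = 0.91 × 5.67×10⁻⁸ × 0.0254 × 2.85×10^10.
P = 37.4 W.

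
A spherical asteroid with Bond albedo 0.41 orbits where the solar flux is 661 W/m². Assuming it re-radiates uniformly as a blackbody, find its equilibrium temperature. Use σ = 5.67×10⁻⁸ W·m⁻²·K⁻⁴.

Power absorbed = (1−a)S·πR²; power emitted = 4πR²σT⁴. Equating and cancelling πR²:
T = ((1−a)S / 4σ)^(1/4) = (390 / (4 × 5.67×10⁻⁸))^(1/4) = (1.72×10^9)^(1/4).
T = 204 K.

T ≈ 204 K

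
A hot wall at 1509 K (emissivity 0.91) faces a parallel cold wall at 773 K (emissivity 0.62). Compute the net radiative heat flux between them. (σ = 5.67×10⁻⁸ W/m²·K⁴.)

For two large parallel gray plates, q = σ(T₁⁴ − T₂⁴) / (1/ε₁ + 1/ε₂ − 1).
1/ε₁ + 1/ε₂ − 1 = 1/0.91 + 1/0.62 − 1 = 1.712.
T₁⁴ − T₂⁴ = 5.19×10^12 − 3.57×10^11 = 4.83×10^12 K⁴.
q = 5.67×10⁻⁸ × 4.83×10^12 / 1.712 = 1.60×10^5 W/m².

q ≈ 1.60×10^5 W/m²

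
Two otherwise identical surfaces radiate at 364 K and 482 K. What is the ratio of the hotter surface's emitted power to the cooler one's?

ratio ≈ 3.07

P ∝ T⁴, so the ratio is (482/364)⁴ = (1.324)⁴ = 3.07.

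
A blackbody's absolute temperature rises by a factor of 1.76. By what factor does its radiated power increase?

P ∝ T⁴, so the power scales as (1.76)⁴ = 9.60.

factor ≈ 9.60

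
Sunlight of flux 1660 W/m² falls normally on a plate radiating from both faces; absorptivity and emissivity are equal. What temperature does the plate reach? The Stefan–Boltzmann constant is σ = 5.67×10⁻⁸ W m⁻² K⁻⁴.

Absorbed flux αS = emitted flux 2εσT⁴ per unit area; with α = ε this gives T = (S/2σ)^(1/4).
T = (1660 / (2 × 5.67×10⁻⁸))^(1/4) = (1.46×10^10)^(1/4).
T = 348 K.

T ≈ 348 K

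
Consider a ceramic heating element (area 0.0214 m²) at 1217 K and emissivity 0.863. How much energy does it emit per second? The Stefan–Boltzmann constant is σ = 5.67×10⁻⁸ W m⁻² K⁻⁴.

P ≈ 2300 W

P = εσAT⁴ = 0.863 × 5.67×10⁻⁸ × 0.0214 × (1217)⁴ = 0.863 × 5.67×10⁻⁸ × 0.0214 × 2.19×10^12.
P = 2300 W.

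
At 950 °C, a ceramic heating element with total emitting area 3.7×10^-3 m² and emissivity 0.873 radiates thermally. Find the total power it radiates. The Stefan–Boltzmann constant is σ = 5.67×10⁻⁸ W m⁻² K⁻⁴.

P ≈ 410 W

950 °C = 1223 K.
P = εσAT⁴ = 0.873 × 5.67×10⁻⁸ × 3.70×10^-3 × (1223)⁴ = 0.873 × 5.67×10⁻⁸ × 3.70×10^-3 × 2.24×10^12.
P = 410 W.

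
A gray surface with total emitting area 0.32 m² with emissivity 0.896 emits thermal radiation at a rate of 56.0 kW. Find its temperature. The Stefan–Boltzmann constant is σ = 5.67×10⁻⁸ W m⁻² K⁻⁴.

From P = εσAT⁴, T = (P / εσA)^(1/4) = (56000 / (0.896 × 5.67×10⁻⁸ × 0.320))^(1/4).
T = (3.44×10^12)^(1/4) = 1360 K.

T ≈ 1360 K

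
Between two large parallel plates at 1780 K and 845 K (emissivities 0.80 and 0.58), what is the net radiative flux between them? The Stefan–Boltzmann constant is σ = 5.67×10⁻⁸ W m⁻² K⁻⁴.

For two large parallel gray plates, q = σ(T₁⁴ − T₂⁴) / (1/ε₁ + 1/ε₂ − 1).
1/ε₁ + 1/ε₂ − 1 = 1/0.80 + 1/0.58 − 1 = 1.974.
T₁⁴ − T₂⁴ = 1.00×10^13 − 5.10×10^11 = 9.53×10^12 K⁴.
q = 5.67×10⁻⁸ × 9.53×10^12 / 1.974 = 2.74×10^5 W/m².

q ≈ 2.74×10^5 W/m²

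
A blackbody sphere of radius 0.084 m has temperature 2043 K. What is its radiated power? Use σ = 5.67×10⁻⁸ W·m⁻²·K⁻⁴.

A = 4πr² = 4π × (0.084)² = 0.0887 m².
P = σAT⁴ = 5.67×10⁻⁸ × 0.0887 × (2043)⁴ = 5.67×10⁻⁸ × 0.0887 × 1.74×10^13.
P = 87600 W.

P ≈ 87600 W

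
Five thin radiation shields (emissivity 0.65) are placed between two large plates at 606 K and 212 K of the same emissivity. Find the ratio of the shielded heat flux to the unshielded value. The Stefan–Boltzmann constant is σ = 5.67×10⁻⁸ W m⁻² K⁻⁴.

With N identical shields there are N+1 = 6 gaps in series, each with the same radiative resistance, so the flux falls to 1/(N+1) of its unshielded value.

ratio ≈ 0.167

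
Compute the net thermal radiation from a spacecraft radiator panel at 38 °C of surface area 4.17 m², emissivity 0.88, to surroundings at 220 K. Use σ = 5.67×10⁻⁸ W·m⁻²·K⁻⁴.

Q ≈ 1460 W

Convert: 38 °C = 311 K.
Q = εσA(T⁴ − T_s⁴). T⁴ − T_s⁴ = (311)⁴ − (220)⁴ = 9.35×10^9 − 2.34×10^9 = 7.01×10^9 K⁴.
Q = 0.88 × 5.67×10⁻⁸ × 4.17 × 7.01×10^9 = 1460 W.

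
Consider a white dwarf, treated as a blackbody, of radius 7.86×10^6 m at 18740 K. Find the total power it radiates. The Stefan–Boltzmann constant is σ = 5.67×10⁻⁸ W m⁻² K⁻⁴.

P ≈ 5.43×10^24 W

A = 4πr² = 4π × (7.86×10^6)² = 7.76×10^14 m².
P = σAT⁴ = 5.67×10⁻⁸ × 7.76×10^14 × (18740)⁴ = 5.67×10⁻⁸ × 7.76×10^14 × 1.23×10^17.
P = 5.43×10^24 W.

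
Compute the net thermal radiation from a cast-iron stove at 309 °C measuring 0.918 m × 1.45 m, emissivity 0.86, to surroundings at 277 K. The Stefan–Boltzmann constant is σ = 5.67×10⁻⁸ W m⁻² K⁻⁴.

Q ≈ 7060 W

A = 0.918 × 1.45 = 1.33 m².
Convert: 309 °C = 582 K.
Q = εσA(T⁴ − T_s⁴). T⁴ − T_s⁴ = (582)⁴ − (277)⁴ = 1.15×10^11 − 5.89×10^9 = 1.09×10^11 K⁴.
Q = 0.86 × 5.67×10⁻⁸ × 1.33 × 1.09×10^11 = 7060 W.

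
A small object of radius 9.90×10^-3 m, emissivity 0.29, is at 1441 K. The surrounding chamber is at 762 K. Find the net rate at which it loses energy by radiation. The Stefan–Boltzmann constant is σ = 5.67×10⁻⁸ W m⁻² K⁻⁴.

Q ≈ 80.5 W

A = 4πr² = 4π × (9.90×10^-3)² = 1.23×10^-3 m².
Q = εσA(T⁴ − T_s⁴). T⁴ − T_s⁴ = (1441)⁴ − (762)⁴ = 4.31×10^12 − 3.37×10^11 = 3.97×10^12 K⁴.
Q = 0.29 × 5.67×10⁻⁸ × 1.23×10^-3 × 3.97×10^12 = 80.5 W.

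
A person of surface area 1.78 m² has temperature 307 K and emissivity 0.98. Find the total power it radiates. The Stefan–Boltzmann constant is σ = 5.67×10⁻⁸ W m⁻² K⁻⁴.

P = εσAT⁴ = 0.98 × 5.67×10⁻⁸ × 1.78 × (307)⁴ = 0.98 × 5.67×10⁻⁸ × 1.78 × 8.88×10^9.
P = 879 W.

P ≈ 879 W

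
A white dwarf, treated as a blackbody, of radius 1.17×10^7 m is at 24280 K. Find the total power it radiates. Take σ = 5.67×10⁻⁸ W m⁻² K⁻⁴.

A = 4πr² = 4π × (1.17×10^7)² = 1.72×10^15 m².
P = σAT⁴ = 5.67×10⁻⁸ × 1.72×10^15 × (24280)⁴ = 5.67×10⁻⁸ × 1.72×10^15 × 3.48×10^17.
P = 3.39×10^25 W.

P ≈ 3.39×10^25 W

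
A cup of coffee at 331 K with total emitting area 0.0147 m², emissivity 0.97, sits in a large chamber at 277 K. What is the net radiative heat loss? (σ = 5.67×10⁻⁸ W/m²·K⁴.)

Q ≈ 4.94 W

Q = εσA(T⁴ − T_s⁴). T⁴ − T_s⁴ = (331)⁴ − (277)⁴ = 1.20×10^10 − 5.89×10^9 = 6.12×10^9 K⁴.
Q = 0.97 × 5.67×10⁻⁸ × 0.0147 × 6.12×10^9 = 4.94 W.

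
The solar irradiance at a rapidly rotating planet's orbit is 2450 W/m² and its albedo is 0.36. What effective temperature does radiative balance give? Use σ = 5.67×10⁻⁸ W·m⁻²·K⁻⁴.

T ≈ 288 K

Power absorbed = (1−a)S·πR²; power emitted = 4πR²σT⁴. Equating and cancelling πR²:
T = ((1−a)S / 4σ)^(1/4) = (1570 / (4 × 5.67×10⁻⁸))^(1/4) = (6.91×10^9)^(1/4).
T = 288 K.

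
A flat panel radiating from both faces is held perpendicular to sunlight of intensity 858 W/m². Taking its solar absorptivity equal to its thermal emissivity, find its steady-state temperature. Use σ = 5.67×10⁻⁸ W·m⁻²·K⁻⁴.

Absorbed flux αS = emitted flux 2εσT⁴ per unit area; with α = ε this gives T = (S/2σ)^(1/4).
T = (858 / (2 × 5.67×10⁻⁸))^(1/4) = (7.57×10^9)^(1/4).
T = 295 K.

T ≈ 295 K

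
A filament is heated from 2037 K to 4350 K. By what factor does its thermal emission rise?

P ∝ T⁴, so the ratio is (4350/2037)⁴ = (2.135)⁴ = 20.8.

ratio ≈ 20.8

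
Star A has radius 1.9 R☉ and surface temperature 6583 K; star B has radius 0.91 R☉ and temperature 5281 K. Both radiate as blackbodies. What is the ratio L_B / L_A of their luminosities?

L_B/L_A ≈ 0.0950

L = 4πR²σT⁴ ∝ R²T⁴, so L_B/L_A = (0.91/1.9)² × (5281/6583)⁴ = 0.229 × 0.414 = 0.0950.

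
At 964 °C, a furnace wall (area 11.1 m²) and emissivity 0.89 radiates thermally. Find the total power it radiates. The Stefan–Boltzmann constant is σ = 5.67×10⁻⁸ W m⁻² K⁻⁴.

P ≈ 1.31×10^6 W

964 °C = 1237 K.
Stefan–Boltzmann: P = εσAT⁴ = 0.89 × 5.67×10⁻⁸ × 11.1 × (1237)⁴ = 0.89 × 5.67×10⁻⁸ × 11.1 × 2.34×10^12.
P = 1.31×10^6 W.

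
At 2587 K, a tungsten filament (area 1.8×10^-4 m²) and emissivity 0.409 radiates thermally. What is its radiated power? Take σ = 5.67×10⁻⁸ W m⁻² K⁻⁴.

P ≈ 187 W

Stefan–Boltzmann: P = εσAT⁴ = 0.409 × 5.67×10⁻⁸ × 1.80×10^-4 × (2587)⁴ = 0.409 × 5.67×10⁻⁸ × 1.80×10^-4 × 4.48×10^13.
P = 187 W.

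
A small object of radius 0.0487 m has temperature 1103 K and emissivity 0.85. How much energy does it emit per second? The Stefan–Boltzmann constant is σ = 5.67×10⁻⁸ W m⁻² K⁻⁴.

A = 4πr² = 4π × (0.0487)² = 0.0298 m².
Stefan–Boltzmann: P = εσAT⁴ = 0.85 × 5.67×10⁻⁸ × 0.0298 × (1103)⁴ = 0.85 × 5.67×10⁻⁸ × 0.0298 × 1.48×10^12.
P = 2130 W.

P ≈ 2130 W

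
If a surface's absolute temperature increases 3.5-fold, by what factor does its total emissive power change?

factor ≈ 150

P ∝ T⁴, so the power scales as (3.5)⁴ = 150.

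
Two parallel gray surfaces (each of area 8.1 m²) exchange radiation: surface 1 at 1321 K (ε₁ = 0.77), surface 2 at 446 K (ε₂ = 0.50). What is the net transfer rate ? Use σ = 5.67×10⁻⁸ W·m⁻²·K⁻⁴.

Q ≈ 6.01×10^5 W

For two large parallel gray plates, q = σ(T₁⁴ − T₂⁴) / (1/ε₁ + 1/ε₂ − 1).
1/ε₁ + 1/ε₂ − 1 = 1/0.77 + 1/0.50 − 1 = 2.299.
T₁⁴ − T₂⁴ = 3.05×10^12 − 3.96×10^10 = 3.01×10^12 K⁴.
q = 5.67×10⁻⁸ × 3.01×10^12 / 2.299 = 74100 W/m².
Q = q·A = 74100 × 8.1 = 6.01×10^5 W.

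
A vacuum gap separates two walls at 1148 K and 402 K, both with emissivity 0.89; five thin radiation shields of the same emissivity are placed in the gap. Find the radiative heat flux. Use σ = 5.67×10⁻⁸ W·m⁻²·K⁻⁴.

Each of the 6 gaps contributes resistance (2/ε − 1) = 2/0.89 − 1 = 1.247; total = 7.483.
q = σ(T₁⁴ − T₂⁴) / 7.483 = 5.67×10⁻⁸ × 1.71×10^12 / 7.483 = 13000 W/m².

q ≈ 13000 W/m²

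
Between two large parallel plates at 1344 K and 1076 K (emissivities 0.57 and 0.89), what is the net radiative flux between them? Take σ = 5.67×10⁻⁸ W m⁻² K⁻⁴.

For two large parallel gray plates, q = σ(T₁⁴ − T₂⁴) / (1/ε₁ + 1/ε₂ − 1).
1/ε₁ + 1/ε₂ − 1 = 1/0.57 + 1/0.89 − 1 = 1.878.
T₁⁴ − T₂⁴ = 3.26×10^12 − 1.34×10^12 = 1.92×10^12 K⁴.
q = 5.67×10⁻⁸ × 1.92×10^12 / 1.878 = 58000 W/m².

q ≈ 58000 W/m²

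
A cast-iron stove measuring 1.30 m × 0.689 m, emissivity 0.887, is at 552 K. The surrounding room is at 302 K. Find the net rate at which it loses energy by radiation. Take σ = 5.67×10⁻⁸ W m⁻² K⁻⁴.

Q ≈ 3810 W

A = 1.30 × 0.689 = 0.896 m².
Q = εσA(T⁴ − T_s⁴). T⁴ − T_s⁴ = (552)⁴ − (302)⁴ = 9.28×10^10 − 8.32×10^9 = 8.45×10^10 K⁴.
Q = 0.887 × 5.67×10⁻⁸ × 0.896 × 8.45×10^10 = 3810 W.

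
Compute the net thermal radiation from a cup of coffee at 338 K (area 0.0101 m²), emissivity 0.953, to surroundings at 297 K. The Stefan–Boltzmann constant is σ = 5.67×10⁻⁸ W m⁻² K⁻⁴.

Q = εσA(T⁴ − T_s⁴). T⁴ − T_s⁴ = (338)⁴ − (297)⁴ = 1.31×10^10 − 7.78×10^9 = 5.27×10^9 K⁴.
Q = 0.953 × 5.67×10⁻⁸ × 0.0101 × 5.27×10^9 = 2.88 W.

Q ≈ 2.88 W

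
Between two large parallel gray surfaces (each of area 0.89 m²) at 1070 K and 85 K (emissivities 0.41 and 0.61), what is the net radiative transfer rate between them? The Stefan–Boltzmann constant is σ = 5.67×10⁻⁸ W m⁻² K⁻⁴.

Q ≈ 21500 W

For two large parallel gray plates, q = σ(T₁⁴ − T₂⁴) / (1/ε₁ + 1/ε₂ − 1).
1/ε₁ + 1/ε₂ − 1 = 1/0.41 + 1/0.61 − 1 = 3.078.
T₁⁴ − T₂⁴ = 1.31×10^12 − 5.22×10^7 = 1.31×10^12 K⁴.
q = 5.67×10⁻⁸ × 1.31×10^12 / 3.078 = 24100 W/m².
Q = q·A = 24100 × 0.89 = 21500 W.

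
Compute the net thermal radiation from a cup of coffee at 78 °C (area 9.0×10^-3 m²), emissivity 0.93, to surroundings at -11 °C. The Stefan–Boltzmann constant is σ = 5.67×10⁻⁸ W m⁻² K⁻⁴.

Q ≈ 4.97 W

Convert: 78 °C = 351 K; -11 °C = 262 K.
Q = εσA(T⁴ − T_s⁴). T⁴ − T_s⁴ = (351)⁴ − (262)⁴ = 1.52×10^10 − 4.71×10^9 = 1.05×10^10 K⁴.
Q = 0.93 × 5.67×10⁻⁸ × 9.00×10^-3 × 1.05×10^10 = 4.97 W.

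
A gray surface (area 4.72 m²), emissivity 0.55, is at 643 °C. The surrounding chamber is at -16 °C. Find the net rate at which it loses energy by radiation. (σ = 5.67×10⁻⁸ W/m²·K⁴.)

Convert: 643 °C = 916 K; -16 °C = 257 K.
Q = εσA(T⁴ − T_s⁴). T⁴ − T_s⁴ = (916)⁴ − (257)⁴ = 7.04×10^11 − 4.36×10^9 = 7.00×10^11 K⁴.
Q = 0.55 × 5.67×10⁻⁸ × 4.72 × 7.00×10^11 = 1.03×10^5 W.

Q ≈ 1.03×10^5 W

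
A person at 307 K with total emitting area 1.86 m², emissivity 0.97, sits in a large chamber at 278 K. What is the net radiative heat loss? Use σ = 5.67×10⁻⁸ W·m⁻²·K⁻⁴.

Q ≈ 298 W

Q = εσA(T⁴ − T_s⁴). T⁴ − T_s⁴ = (307)⁴ − (278)⁴ = 8.88×10^9 − 5.97×10^9 = 2.91×10^9 K⁴.
Q = 0.97 × 5.67×10⁻⁸ × 1.86 × 2.91×10^9 = 298 W.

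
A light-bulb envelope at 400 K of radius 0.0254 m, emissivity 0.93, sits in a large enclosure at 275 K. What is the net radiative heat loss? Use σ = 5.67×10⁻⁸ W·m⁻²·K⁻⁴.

Q ≈ 8.50 W

A = 4πr² = 4π × (0.0254)² = 8.11×10^-3 m².
Q = εσA(T⁴ − T_s⁴). T⁴ − T_s⁴ = (400)⁴ − (275)⁴ = 2.56×10^10 − 5.72×10^9 = 1.99×10^10 K⁴.
Q = 0.93 × 5.67×10⁻⁸ × 8.11×10^-3 × 1.99×10^10 = 8.50 W.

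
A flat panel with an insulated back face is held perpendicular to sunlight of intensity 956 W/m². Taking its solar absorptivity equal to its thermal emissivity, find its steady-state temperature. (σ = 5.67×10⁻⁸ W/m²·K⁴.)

Absorbed flux αS = emitted flux εσT⁴ (one radiating face); with α = ε, T = (S/σ)^(1/4).
T = (956 / 5.67×10⁻⁸)^(1/4) = (1.69×10^10)^(1/4).
T = 360 K.

T ≈ 360 K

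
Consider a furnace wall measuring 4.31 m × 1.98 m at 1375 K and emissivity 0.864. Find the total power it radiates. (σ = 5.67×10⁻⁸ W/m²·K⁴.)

P ≈ 1.49×10^6 W

A = 4.31 × 1.98 = 8.53 m².
Stefan–Boltzmann: P = εσAT⁴ = 0.864 × 5.67×10⁻⁸ × 8.53 × (1375)⁴ = 0.864 × 5.67×10⁻⁸ × 8.53 × 3.57×10^12.
P = 1.49×10^6 W.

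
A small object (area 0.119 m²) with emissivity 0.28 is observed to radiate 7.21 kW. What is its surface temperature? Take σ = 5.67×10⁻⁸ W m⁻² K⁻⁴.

T ≈ 1400 K

From P = εσAT⁴, T = (P / εσA)^(1/4) = (7210 / (0.28 × 5.67×10⁻⁸ × 0.119))^(1/4).
T = (3.82×10^12)^(1/4) = 1400 K.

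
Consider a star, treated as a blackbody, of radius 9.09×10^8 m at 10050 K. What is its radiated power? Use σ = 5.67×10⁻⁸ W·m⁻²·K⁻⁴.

A = 4πr² = 4π × (9.09×10^8)² = 1.04×10^19 m².
P = σAT⁴ = 5.67×10⁻⁸ × 1.04×10^19 × (10050)⁴ = 5.67×10⁻⁸ × 1.04×10^19 × 1.02×10^16.
P = 6.01×10^27 W.

P ≈ 6.01×10^27 W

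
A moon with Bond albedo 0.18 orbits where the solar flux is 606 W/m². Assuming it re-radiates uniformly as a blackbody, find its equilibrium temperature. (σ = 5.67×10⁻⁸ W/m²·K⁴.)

T ≈ 216 K

Power absorbed = (1−a)S·πR²; power emitted = 4πR²σT⁴. Equating and cancelling πR²:
T = ((1−a)S / 4σ)^(1/4) = (497 / (4 × 5.67×10⁻⁸))^(1/4) = (2.19×10^9)^(1/4).
T = 216 K.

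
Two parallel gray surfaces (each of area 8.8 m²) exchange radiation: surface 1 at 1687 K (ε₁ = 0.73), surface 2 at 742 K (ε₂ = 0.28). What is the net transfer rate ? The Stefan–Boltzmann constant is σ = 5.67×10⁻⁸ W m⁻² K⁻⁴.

For two large parallel gray plates, q = σ(T₁⁴ − T₂⁴) / (1/ε₁ + 1/ε₂ − 1).
1/ε₁ + 1/ε₂ − 1 = 1/0.73 + 1/0.28 − 1 = 3.941.
T₁⁴ − T₂⁴ = 8.10×10^12 − 3.03×10^11 = 7.80×10^12 K⁴.
q = 5.67×10⁻⁸ × 7.80×10^12 / 3.941 = 1.12×10^5 W/m².
Q = q·A = 1.12×10^5 × 8.8 = 9.87×10^5 W.

Q ≈ 9.87×10^5 W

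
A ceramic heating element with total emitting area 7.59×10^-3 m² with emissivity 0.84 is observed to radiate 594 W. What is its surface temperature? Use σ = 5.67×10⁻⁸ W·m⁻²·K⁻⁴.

From P = εσAT⁴, T = (P / εσA)^(1/4) = (594 / (0.84 × 5.67×10⁻⁸ × 7.59×10^-3))^(1/4).
T = (1.64×10^12)^(1/4) = 1130 K.

T ≈ 1130 K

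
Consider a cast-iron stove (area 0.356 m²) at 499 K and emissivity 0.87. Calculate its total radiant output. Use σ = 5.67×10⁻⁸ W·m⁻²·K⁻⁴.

Stefan–Boltzmann: P = εσAT⁴ = 0.87 × 5.67×10⁻⁸ × 0.356 × (499)⁴ = 0.87 × 5.67×10⁻⁸ × 0.356 × 6.20×10^10.
P = 1090 W.

P ≈ 1090 W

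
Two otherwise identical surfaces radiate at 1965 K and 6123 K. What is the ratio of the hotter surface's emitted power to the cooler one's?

ratio ≈ 94.3

P ∝ T⁴, so the ratio is (6123/1965)⁴ = (3.116)⁴ = 94.3.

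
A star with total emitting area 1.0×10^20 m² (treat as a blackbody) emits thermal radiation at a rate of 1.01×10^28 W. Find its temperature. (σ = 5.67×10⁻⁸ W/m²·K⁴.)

From P = σAT⁴, T = (P / σA)^(1/4) = (1.01×10^28 / (5.67×10⁻⁸ × 1.00×10^20))^(1/4).
T = (1.78×10^15)^(1/4) = 6500 K.

T ≈ 6500 K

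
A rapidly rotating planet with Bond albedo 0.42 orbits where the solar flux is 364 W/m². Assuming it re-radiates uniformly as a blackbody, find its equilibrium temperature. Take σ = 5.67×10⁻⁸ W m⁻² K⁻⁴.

T ≈ 175 K

Power absorbed = (1−a)S·πR²; power emitted = 4πR²σT⁴. Equating and cancelling πR²:
T = ((1−a)S / 4σ)^(1/4) = (211 / (4 × 5.67×10⁻⁸))^(1/4) = (9.31×10^8)^(1/4).
T = 175 K.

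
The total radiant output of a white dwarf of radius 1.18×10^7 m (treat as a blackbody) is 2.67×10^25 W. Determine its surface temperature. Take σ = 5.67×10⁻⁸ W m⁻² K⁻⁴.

T ≈ 22800 K

A = 4πr² = 4π × (1.18×10^7)² = 1.75×10^15 m².
From P = σAT⁴, T = (P / σA)^(1/4) = (2.67×10^25 / (5.67×10⁻⁸ × 1.75×10^15))^(1/4).
T = (2.69×10^17)^(1/4) = 22800 K.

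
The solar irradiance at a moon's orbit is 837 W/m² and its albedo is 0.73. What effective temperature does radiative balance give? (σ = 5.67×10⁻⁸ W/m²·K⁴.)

Power absorbed = (1−a)S·πR²; power emitted = 4πR²σT⁴. Equating and cancelling πR²:
T = ((1−a)S / 4σ)^(1/4) = (226 / (4 × 5.67×10⁻⁸))^(1/4) = (9.96×10^8)^(1/4).
T = 178 K.

T ≈ 178 K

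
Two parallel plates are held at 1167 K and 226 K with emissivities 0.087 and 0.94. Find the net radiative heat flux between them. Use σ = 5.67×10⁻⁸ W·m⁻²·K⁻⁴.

For two large parallel gray plates, q = σ(T₁⁴ − T₂⁴) / (1/ε₁ + 1/ε₂ − 1).
1/ε₁ + 1/ε₂ − 1 = 1/0.087 + 1/0.94 − 1 = 11.56.
T₁⁴ − T₂⁴ = 1.85×10^12 − 2.61×10^9 = 1.85×10^12 K⁴.
q = 5.67×10⁻⁸ × 1.85×10^12 / 11.56 = 9090 W/m².

q ≈ 9090 W/m²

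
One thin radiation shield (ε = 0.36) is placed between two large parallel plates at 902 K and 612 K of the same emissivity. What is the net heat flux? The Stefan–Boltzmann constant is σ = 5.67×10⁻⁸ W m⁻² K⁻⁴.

q ≈ 3250 W/m²

Each of the 2 gaps contributes resistance (2/ε − 1) = 2/0.36 − 1 = 4.556; total = 9.111.
q = σ(T₁⁴ − T₂⁴) / 9.111 = 5.67×10⁻⁸ × 5.22×10^11 / 9.111 = 3250 W/m².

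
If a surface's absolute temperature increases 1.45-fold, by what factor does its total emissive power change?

factor ≈ 4.42

P ∝ T⁴, so the power scales as (1.45)⁴ = 4.42.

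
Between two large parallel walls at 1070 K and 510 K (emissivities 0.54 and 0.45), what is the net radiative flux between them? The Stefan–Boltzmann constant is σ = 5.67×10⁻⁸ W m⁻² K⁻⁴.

For two large parallel gray plates, q = σ(T₁⁴ − T₂⁴) / (1/ε₁ + 1/ε₂ − 1).
1/ε₁ + 1/ε₂ − 1 = 1/0.54 + 1/0.45 − 1 = 3.074.
T₁⁴ − T₂⁴ = 1.31×10^12 − 6.77×10^10 = 1.24×10^12 K⁴.
q = 5.67×10⁻⁸ × 1.24×10^12 / 3.074 = 22900 W/m².

q ≈ 22900 W/m²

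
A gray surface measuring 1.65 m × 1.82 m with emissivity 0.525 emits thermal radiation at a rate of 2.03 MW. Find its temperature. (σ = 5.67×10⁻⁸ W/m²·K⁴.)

T ≈ 2180 K

A = 1.65 × 1.82 = 3.00 m².
From P = εσAT⁴, T = (P / εσA)^(1/4) = (2.03×10^6 / (0.525 × 5.67×10⁻⁸ × 3.00))^(1/4).
T = (2.27×10^13)^(1/4) = 2180 K.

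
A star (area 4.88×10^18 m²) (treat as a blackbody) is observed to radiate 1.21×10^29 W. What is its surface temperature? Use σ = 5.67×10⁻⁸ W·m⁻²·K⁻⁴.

From P = σAT⁴, T = (P / σA)^(1/4) = (1.21×10^29 / (5.67×10⁻⁸ × 4.88×10^18))^(1/4).
T = (4.37×10^17)^(1/4) = 25700 K.

T ≈ 25700 K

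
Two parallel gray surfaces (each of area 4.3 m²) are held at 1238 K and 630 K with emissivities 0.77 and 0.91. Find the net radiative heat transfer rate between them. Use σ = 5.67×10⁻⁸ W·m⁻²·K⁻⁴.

Q ≈ 3.82×10^5 W

For two large parallel gray plates, q = σ(T₁⁴ − T₂⁴) / (1/ε₁ + 1/ε₂ − 1).
1/ε₁ + 1/ε₂ − 1 = 1/0.77 + 1/0.91 − 1 = 1.398.
T₁⁴ − T₂⁴ = 2.35×10^12 − 1.58×10^11 = 2.19×10^12 K⁴.
q = 5.67×10⁻⁸ × 2.19×10^12 / 1.398 = 88900 W/m².
Q = q·A = 88900 × 4.3 = 3.82×10^5 W.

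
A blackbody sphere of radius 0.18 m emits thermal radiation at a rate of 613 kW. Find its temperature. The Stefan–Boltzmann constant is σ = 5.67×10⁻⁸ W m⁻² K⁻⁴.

A = 4πr² = 4π × (0.18)² = 0.407 m².
From P = σAT⁴, T = (P / σA)^(1/4) = (6.13×10^5 / (5.67×10⁻⁸ × 0.407))^(1/4).
T = (2.66×10^13)^(1/4) = 2270 K.

T ≈ 2270 K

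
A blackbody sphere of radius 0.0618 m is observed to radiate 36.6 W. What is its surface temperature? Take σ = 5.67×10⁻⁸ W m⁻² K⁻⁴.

T ≈ 341 K

A = 4πr² = 4π × (0.0618)² = 0.0480 m².
From P = σAT⁴, T = (P / σA)^(1/4) = (36.6 / (5.67×10⁻⁸ × 0.0480))^(1/4).
T = (1.34×10^10)^(1/4) = 341 K.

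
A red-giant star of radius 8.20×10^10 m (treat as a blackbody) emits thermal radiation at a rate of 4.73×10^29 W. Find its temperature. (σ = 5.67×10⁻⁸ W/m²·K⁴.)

T ≈ 3150 K

A = 4πr² = 4π × (8.20×10^10)² = 8.45×10^22 m².
From P = σAT⁴, T = (P / σA)^(1/4) = (4.73×10^29 / (5.67×10⁻⁸ × 8.45×10^22))^(1/4).
T = (9.87×10^13)^(1/4) = 3150 K.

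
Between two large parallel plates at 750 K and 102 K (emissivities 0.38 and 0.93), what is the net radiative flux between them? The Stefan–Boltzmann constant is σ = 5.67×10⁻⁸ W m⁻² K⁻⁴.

q ≈ 6630 W/m²

For two large parallel gray plates, q = σ(T₁⁴ − T₂⁴) / (1/ε₁ + 1/ε₂ − 1).
1/ε₁ + 1/ε₂ − 1 = 1/0.38 + 1/0.93 − 1 = 2.707.
T₁⁴ − T₂⁴ = 3.16×10^11 − 1.08×10^8 = 3.16×10^11 K⁴.
q = 5.67×10⁻⁸ × 3.16×10^11 / 2.707 = 6630 W/m².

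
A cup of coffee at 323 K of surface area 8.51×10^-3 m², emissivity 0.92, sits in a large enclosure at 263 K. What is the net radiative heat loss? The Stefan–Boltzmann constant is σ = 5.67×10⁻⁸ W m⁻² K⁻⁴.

Q ≈ 2.71 W

Q = εσA(T⁴ − T_s⁴). T⁴ − T_s⁴ = (323)⁴ − (263)⁴ = 1.09×10^10 − 4.78×10^9 = 6.10×10^9 K⁴.
Q = 0.92 × 5.67×10⁻⁸ × 8.51×10^-3 × 6.10×10^9 = 2.71 W.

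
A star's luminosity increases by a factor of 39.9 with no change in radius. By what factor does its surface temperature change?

P ∝ T⁴ ⇒ T ∝ P^(1/4), so T scales by (39.9)^(1/4) = 2.51.

factor ≈ 2.51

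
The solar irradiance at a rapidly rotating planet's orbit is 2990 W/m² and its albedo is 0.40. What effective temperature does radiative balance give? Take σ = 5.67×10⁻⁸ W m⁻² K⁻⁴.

Power absorbed = (1−a)S·πR²; power emitted = 4πR²σT⁴. Equating and cancelling πR²:
T = ((1−a)S / 4σ)^(1/4) = (1790 / (4 × 5.67×10⁻⁸))^(1/4) = (7.91×10^9)^(1/4).
T = 298 K.

T ≈ 298 K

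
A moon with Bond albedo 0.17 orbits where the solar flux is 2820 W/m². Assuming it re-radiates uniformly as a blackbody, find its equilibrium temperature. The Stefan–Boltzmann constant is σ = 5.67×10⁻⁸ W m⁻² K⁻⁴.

T ≈ 319 K

Power absorbed = (1−a)S·πR²; power emitted = 4πR²σT⁴. Equating and cancelling πR²:
T = ((1−a)S / 4σ)^(1/4) = (2340 / (4 × 5.67×10⁻⁸))^(1/4) = (1.03×10^10)^(1/4).
T = 319 K.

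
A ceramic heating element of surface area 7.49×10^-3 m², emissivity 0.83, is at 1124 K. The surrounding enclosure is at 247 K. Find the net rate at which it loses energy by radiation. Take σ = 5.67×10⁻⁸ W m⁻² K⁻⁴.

Q ≈ 561 W

Q = εσA(T⁴ − T_s⁴). T⁴ − T_s⁴ = (1124)⁴ − (247)⁴ = 1.60×10^12 − 3.72×10^9 = 1.59×10^12 K⁴.
Q = 0.83 × 5.67×10⁻⁸ × 7.49×10^-3 × 1.59×10^12 = 561 W.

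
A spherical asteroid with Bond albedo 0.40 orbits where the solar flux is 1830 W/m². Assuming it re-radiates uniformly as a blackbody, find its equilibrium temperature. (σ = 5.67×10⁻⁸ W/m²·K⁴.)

Power absorbed = (1−a)S·πR²; power emitted = 4πR²σT⁴. Equating and cancelling πR²:
T = ((1−a)S / 4σ)^(1/4) = (1100 / (4 × 5.67×10⁻⁸))^(1/4) = (4.84×10^9)^(1/4).
T = 264 K.

T ≈ 264 K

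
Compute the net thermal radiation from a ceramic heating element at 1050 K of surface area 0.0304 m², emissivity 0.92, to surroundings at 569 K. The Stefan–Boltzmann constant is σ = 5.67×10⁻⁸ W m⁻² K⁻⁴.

Q ≈ 1760 W

Q = εσA(T⁴ − T_s⁴). T⁴ − T_s⁴ = (1050)⁴ − (569)⁴ = 1.22×10^12 − 1.05×10^11 = 1.11×10^12 K⁴.
Q = 0.92 × 5.67×10⁻⁸ × 0.0304 × 1.11×10^12 = 1760 W.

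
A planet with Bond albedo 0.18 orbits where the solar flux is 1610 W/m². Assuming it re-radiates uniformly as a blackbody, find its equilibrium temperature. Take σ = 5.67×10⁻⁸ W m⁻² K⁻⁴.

T ≈ 276 K

Power absorbed = (1−a)S·πR²; power emitted = 4πR²σT⁴. Equating and cancelling πR²:
T = ((1−a)S / 4σ)^(1/4) = (1320 / (4 × 5.67×10⁻⁸))^(1/4) = (5.82×10^9)^(1/4).
T = 276 K.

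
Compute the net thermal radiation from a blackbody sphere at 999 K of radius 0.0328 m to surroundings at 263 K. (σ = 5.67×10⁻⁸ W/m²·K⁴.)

A = 4πr² = 4π × (0.0328)² = 0.0135 m².
Q = σA(T⁴ − T_s⁴). T⁴ − T_s⁴ = (999)⁴ − (263)⁴ = 9.96×10^11 − 4.78×10^9 = 9.91×10^11 K⁴.
Q = 5.67×10⁻⁸ × 0.0135 × 9.91×10^11 = 760 W.

Q ≈ 760 W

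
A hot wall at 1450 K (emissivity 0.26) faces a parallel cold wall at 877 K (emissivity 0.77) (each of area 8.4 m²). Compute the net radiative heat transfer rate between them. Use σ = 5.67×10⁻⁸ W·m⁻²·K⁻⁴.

Q ≈ 4.40×10^5 W

For two large parallel gray plates, q = σ(T₁⁴ − T₂⁴) / (1/ε₁ + 1/ε₂ − 1).
1/ε₁ + 1/ε₂ − 1 = 1/0.26 + 1/0.77 − 1 = 4.145.
T₁⁴ − T₂⁴ = 4.42×10^12 − 5.92×10^11 = 3.83×10^12 K⁴.
q = 5.67×10⁻⁸ × 3.83×10^12 / 4.145 = 52400 W/m².
Q = q·A = 52400 × 8.4 = 4.40×10^5 W.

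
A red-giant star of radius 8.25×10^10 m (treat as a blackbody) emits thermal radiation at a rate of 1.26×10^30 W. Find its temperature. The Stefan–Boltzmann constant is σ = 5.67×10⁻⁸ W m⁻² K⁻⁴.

A = 4πr² = 4π × (8.25×10^10)² = 8.55×10^22 m².
From P = σAT⁴, T = (P / σA)^(1/4) = (1.26×10^30 / (5.67×10⁻⁸ × 8.55×10^22))^(1/4).
T = (2.60×10^14)^(1/4) = 4010 K.

T ≈ 4010 K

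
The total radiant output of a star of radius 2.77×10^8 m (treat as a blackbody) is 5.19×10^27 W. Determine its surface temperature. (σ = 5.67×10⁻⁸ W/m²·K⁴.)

T ≈ 17600 K

A = 4πr² = 4π × (2.77×10^8)² = 9.64×10^17 m².
From P = σAT⁴, T = (P / σA)^(1/4) = (5.19×10^27 / (5.67×10⁻⁸ × 9.64×10^17))^(1/4).
T = (9.49×10^16)^(1/4) = 17600 K.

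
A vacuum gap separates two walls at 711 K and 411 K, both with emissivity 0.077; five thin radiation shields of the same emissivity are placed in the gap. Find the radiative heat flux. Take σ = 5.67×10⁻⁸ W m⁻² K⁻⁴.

Each of the 6 gaps contributes resistance (2/ε − 1) = 2/0.077 − 1 = 24.97; total = 149.8.
q = σ(T₁⁴ − T₂⁴) / 149.8 = 5.67×10⁻⁸ × 2.27×10^11 / 149.8 = 85.9 W/m².

q ≈ 85.9 W/m²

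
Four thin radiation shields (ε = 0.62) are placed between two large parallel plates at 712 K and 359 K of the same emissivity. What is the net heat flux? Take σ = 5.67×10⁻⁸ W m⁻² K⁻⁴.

q ≈ 1220 W/m²

Each of the 5 gaps contributes resistance (2/ε − 1) = 2/0.62 − 1 = 2.226; total = 11.13.
q = σ(T₁⁴ − T₂⁴) / 11.13 = 5.67×10⁻⁸ × 2.40×10^11 / 11.13 = 1220 W/m².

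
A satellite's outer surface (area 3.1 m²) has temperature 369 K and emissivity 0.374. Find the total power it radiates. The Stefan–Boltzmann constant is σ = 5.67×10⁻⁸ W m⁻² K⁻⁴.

P ≈ 1220 W

Stefan–Boltzmann: P = εσAT⁴ = 0.374 × 5.67×10⁻⁸ × 3.10 × (369)⁴ = 0.374 × 5.67×10⁻⁸ × 3.10 × 1.85×10^10.
P = 1220 W.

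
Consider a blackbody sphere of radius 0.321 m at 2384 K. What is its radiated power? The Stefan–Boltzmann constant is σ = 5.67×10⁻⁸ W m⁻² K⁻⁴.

P ≈ 2.37×10^6 W

A = 4πr² = 4π × (0.321)² = 1.29 m².
P = σAT⁴ = 5.67×10⁻⁸ × 1.29 × (2384)⁴ = 5.67×10⁻⁸ × 1.29 × 3.23×10^13.
P = 2.37×10^6 W.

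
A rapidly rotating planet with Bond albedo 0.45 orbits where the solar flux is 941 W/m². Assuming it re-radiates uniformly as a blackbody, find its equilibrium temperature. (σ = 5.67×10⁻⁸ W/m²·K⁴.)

T ≈ 219 K

Power absorbed = (1−a)S·πR²; power emitted = 4πR²σT⁴. Equating and cancelling πR²:
T = ((1−a)S / 4σ)^(1/4) = (518 / (4 × 5.67×10⁻⁸))^(1/4) = (2.28×10^9)^(1/4).
T = 219 K.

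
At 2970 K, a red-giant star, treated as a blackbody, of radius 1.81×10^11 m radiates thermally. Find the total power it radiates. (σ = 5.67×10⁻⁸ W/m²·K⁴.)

A = 4πr² = 4π × (1.81×10^11)² = 4.12×10^23 m².
P = σAT⁴ = 5.67×10⁻⁸ × 4.12×10^23 × (2970)⁴ = 5.67×10⁻⁸ × 4.12×10^23 × 7.78×10^13.
P = 1.82×10^30 W.

P ≈ 1.82×10^30 W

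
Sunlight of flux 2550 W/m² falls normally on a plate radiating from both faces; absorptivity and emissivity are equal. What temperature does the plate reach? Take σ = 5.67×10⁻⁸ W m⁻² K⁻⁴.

T ≈ 387 K

Absorbed flux αS = emitted flux 2εσT⁴ per unit area; with α = ε this gives T = (S/2σ)^(1/4).
T = (2550 / (2 × 5.67×10⁻⁸))^(1/4) = (2.25×10^10)^(1/4).
T = 387 K.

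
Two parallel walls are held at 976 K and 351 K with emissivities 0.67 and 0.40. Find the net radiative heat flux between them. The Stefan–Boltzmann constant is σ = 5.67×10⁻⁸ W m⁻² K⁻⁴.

q ≈ 16900 W/m²

For two large parallel gray plates, q = σ(T₁⁴ − T₂⁴) / (1/ε₁ + 1/ε₂ − 1).
1/ε₁ + 1/ε₂ − 1 = 1/0.67 + 1/0.40 − 1 = 2.993.
T₁⁴ − T₂⁴ = 9.07×10^11 − 1.52×10^10 = 8.92×10^11 K⁴.
q = 5.67×10⁻⁸ × 8.92×10^11 / 2.993 = 16900 W/m².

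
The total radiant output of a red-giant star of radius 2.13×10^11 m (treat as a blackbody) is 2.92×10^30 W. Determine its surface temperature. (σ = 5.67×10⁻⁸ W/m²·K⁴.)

T ≈ 3080 K

A = 4πr² = 4π × (2.13×10^11)² = 5.70×10^23 m².
From P = σAT⁴, T = (P / σA)^(1/4) = (2.92×10^30 / (5.67×10⁻⁸ × 5.70×10^23))^(1/4).
T = (9.03×10^13)^(1/4) = 3080 K.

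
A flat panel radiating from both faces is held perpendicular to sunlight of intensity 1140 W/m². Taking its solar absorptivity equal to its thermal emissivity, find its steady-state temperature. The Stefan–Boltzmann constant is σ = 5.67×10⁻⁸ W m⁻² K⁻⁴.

Absorbed flux αS = emitted flux 2εσT⁴ per unit area; with α = ε this gives T = (S/2σ)^(1/4).
T = (1140 / (2 × 5.67×10⁻⁸))^(1/4) = (1.01×10^10)^(1/4).
T = 317 K.

T ≈ 317 K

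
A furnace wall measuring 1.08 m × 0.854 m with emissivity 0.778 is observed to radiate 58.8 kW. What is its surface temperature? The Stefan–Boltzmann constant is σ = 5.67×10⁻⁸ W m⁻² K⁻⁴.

A = 1.08 × 0.854 = 0.922 m².
From P = εσAT⁴, T = (P / εσA)^(1/4) = (58800 / (0.778 × 5.67×10⁻⁸ × 0.922))^(1/4).
T = (1.45×10^12)^(1/4) = 1100 K.

T ≈ 1100 K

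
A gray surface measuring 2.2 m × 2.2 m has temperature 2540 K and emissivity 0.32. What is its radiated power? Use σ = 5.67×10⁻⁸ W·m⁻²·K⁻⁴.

A = 2.2 × 2.2 = 4.84 m².
P = εσAT⁴ = 0.32 × 5.67×10⁻⁸ × 4.84 × (2540)⁴ = 0.32 × 5.67×10⁻⁸ × 4.84 × 4.16×10^13.
P = 3.66×10^6 W.

P ≈ 3.66×10^6 W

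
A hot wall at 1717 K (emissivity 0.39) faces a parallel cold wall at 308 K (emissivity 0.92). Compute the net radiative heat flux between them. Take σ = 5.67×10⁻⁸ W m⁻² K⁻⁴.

q ≈ 1.86×10^5 W/m²

For two large parallel gray plates, q = σ(T₁⁴ − T₂⁴) / (1/ε₁ + 1/ε₂ − 1).
1/ε₁ + 1/ε₂ − 1 = 1/0.39 + 1/0.92 − 1 = 2.651.
T₁⁴ − T₂⁴ = 8.69×10^12 − 9.00×10^9 = 8.68×10^12 K⁴.
q = 5.67×10⁻⁸ × 8.68×10^12 / 2.651 = 1.86×10^5 W/m².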